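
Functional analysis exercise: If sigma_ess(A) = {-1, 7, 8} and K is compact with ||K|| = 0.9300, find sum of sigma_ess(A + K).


By Weyl's theorem, the essential spectrum is invariant under compact perturbations.
sigma_ess(A + K) = sigma_ess(A) = {-1, 7, 8}
Sum = -1 + 7 + 8 = 14

14


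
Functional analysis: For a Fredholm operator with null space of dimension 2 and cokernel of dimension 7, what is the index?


The Fredholm index is defined as ind(T) = dim(ker T) - dim(coker T)
= 2 - 7
= -5

-5


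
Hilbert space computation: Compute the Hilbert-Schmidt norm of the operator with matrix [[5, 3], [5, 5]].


The Hilbert-Schmidt norm is sqrt(sum of squares of all entries).
Sum of squares = 5^2 + 3^2 + 5^2 + 5^2
= 25 + 9 + 25 + 25 = 84
||T||_HS = sqrt(84) = 9.1652

9.1652


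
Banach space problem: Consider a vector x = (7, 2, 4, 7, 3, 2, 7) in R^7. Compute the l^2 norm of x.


The l^2 norm = (sum |x_i|^2)^(1/2)
Sum of 2th powers = 49 + 4 + 16 + 49 + 9 + 4 + 49 = 180
||x||_2 = (180)^(1/2) = 13.4164

13.4164


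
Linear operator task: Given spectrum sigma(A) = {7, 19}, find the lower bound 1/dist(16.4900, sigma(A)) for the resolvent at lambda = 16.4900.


dist(16.4900, {7, 19}) = min(|16.4900 - 7|, |16.4900 - 19|)
= min(9.4900, 2.5100) = 2.5100
Resolvent bound = 1/2.5100 = 0.3984

0.3984


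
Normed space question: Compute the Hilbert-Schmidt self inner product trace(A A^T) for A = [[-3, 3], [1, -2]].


trace(A * A^T) = sum of squares of all entries
= (-3)^2 + 3^2 + 1^2 + (-2)^2
= 9 + 9 + 1 + 4
= 23

23


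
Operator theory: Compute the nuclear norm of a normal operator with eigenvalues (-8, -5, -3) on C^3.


For a normal operator, singular values equal |eigenvalues|.
Trace norm = sum |lambda_i| = 8 + 5 + 3
= 16

16


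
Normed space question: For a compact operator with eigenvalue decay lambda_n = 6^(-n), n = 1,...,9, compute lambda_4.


The eigenvalue formula gives lambda_4 = 1/6^4
= 1/1296
= 7.7160e-04

7.7160e-04


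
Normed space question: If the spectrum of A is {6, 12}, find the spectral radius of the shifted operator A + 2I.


Spectrum of A + 2I = {8, 14}
Spectral radius = max |lambda| over the shifted spectrum
= max(8, 14) = 14

14


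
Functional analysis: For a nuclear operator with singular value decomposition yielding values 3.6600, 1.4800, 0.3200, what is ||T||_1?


The nuclear norm is the sum of all singular values.
||T||_1 = 3.6600 + 1.4800 + 0.3200
= 5.4600

5.4600


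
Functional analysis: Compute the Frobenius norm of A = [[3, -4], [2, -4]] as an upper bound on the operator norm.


||A||_F^2 = sum a_ij^2
= 3^2 + (-4)^2 + 2^2 + (-4)^2
= 9 + 16 + 4 + 16 = 45
||A||_F = sqrt(45) = 6.7082

6.7082


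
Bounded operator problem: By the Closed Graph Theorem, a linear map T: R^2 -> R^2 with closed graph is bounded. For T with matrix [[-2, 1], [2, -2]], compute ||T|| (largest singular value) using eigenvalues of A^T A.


A^T A = [[8, -6], [-6, 5]]
trace(A^T A) = 13, det(A^T A) = 4
discriminant = 13^2 - 4*4 = 153
Largest eigenvalue of A^T A = (trace + sqrt(disc))/2 = 12.6847
||T|| = sqrt(12.6847) = 3.5616

3.5616


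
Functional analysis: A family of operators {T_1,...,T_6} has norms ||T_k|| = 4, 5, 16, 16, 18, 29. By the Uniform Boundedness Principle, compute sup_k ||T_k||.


By the Uniform Boundedness Principle, the supremum of norms is finite.
sup_k ||T_k|| = max(4, 5, 16, 16, 18, 29) = 29

29


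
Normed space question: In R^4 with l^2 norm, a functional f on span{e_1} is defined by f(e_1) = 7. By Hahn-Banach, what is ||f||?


The norm of f is given by ||f|| = sup_{||x||=1} |f(x)|.
On span{e_1}, ||e_1|| = 1, so ||f|| = |f(e_1)| / ||e_1||
= |7| / 1 = 7.0000

7.0000


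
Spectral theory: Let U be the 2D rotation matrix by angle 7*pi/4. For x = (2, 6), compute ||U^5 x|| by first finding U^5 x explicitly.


U is a rotation by theta = 7*pi/4
U^5 = rotation by 5*theta = 35*pi/4 = 3*pi/4 (mod 2*pi)
cos(3*pi/4) = -0.7071, sin(3*pi/4) = 0.7071
U^5 x = (-0.7071 * 2 - 0.7071 * 6, 0.7071 * 2 + -0.7071 * 6)
= (-5.6569, -2.8284)
||U^5 x|| = sqrt((-5.6569)^2 + (-2.8284)^2) = sqrt(40.0000) = 6.3246

6.3246


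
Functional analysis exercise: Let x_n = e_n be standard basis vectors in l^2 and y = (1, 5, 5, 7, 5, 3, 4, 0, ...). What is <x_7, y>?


x_7 = e_7 is the standard basis vector with 1 in position 7.
<x_7, y> = y_7 = 4
As n -> infinity, <x_n, y> -> 0, confirming weak convergence of (x_n) to 0.

4


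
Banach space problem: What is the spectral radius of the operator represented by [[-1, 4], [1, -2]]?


For a 2x2 matrix, eigenvalues satisfy lambda^2 - (trace)*lambda + det = 0
trace = -1 + -2 = -3
det = -1*-2 - 4*1 = -2
discriminant = (-3)^2 - 4*(-2) = 17
spectral radius = max |eigenvalue| = 3.5616

3.5616


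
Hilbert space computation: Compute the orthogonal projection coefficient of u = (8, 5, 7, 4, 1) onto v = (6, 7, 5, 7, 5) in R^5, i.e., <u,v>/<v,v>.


Computing <u,v> = 8*6 + 5*7 + 7*5 + 4*7 + 1*5 = 151
Computing <v,v> = 6^2 + 7^2 + 5^2 + 7^2 + 5^2 = 184
Projection coefficient = 151/184 = 0.8207

0.8207


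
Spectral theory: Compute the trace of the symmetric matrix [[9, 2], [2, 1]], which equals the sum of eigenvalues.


For a self-adjoint (symmetric) matrix, the eigenvalues are real.
The sum of eigenvalues equals the trace of the matrix.
trace = 9 + 1 = 10

10


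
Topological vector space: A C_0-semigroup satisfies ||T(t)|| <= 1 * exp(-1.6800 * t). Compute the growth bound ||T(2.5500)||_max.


||T(2.5500)|| <= 1 * exp(-1.6800 * 2.5500)
= 1 * exp(-4.2840)
= 1 * 0.0138
= 0.0138

0.0138


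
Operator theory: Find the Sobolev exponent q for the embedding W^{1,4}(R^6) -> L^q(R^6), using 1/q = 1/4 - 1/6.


Using the Sobolev embedding formula: 1/q = 1/p - k/n
1/q = 1/4 - 1/6 = 1/12
q = 1/(1/12) = 12

12.0000


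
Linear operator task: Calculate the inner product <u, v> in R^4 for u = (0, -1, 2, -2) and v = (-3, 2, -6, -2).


Computing the standard inner product <u, v> = sum u_i * v_i
= 0*-3 + -1*2 + 2*-6 + -2*-2
= 0 + -2 + -12 + 4
= -10

-10


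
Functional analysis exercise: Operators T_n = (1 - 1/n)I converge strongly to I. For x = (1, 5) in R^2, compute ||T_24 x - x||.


T_24 x - x = (1 - 1/24)x - x = -x/24
||x|| = sqrt(26) = 5.0990
||T_24 x - x|| = ||x||/24 = 5.0990/24 = 0.2125

0.2125


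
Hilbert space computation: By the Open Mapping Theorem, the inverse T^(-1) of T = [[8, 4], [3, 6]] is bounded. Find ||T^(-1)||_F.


det(T) = 8*6 - 4*3 = 36
T^(-1) = (1/36) * [[6, -4], [-3, 8]] = [[0.1667, -0.1111], [-0.0833, 0.2222]]
||T^(-1)||_F^2 = 0.1667^2 + (-0.1111)^2 + (-0.0833)^2 + 0.2222^2 = 0.0965
||T^(-1)||_F = sqrt(0.0965) = 0.3106

0.3106


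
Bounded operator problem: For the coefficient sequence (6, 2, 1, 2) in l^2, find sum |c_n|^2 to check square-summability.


sum |c_n|^2 = 6^2 + 2^2 + 1^2 + 2^2
= 36 + 4 + 1 + 4
= 45

45


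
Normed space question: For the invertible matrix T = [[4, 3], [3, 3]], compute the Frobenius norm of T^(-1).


det(T) = 4*3 - 3*3 = 3
T^(-1) = (1/3) * [[3, -3], [-3, 4]] = [[1.0000, -1.0000], [-1.0000, 1.3333]]
||T^(-1)||_F^2 = 1.0000^2 + (-1.0000)^2 + (-1.0000)^2 + 1.3333^2 = 4.7778
||T^(-1)||_F = sqrt(4.7778) = 2.1858

2.1858


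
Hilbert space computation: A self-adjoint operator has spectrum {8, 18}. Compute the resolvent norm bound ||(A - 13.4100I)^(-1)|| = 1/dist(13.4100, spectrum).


dist(13.4100, {8, 18}) = min(|13.4100 - 8|, |13.4100 - 18|)
= min(5.4100, 4.5900) = 4.5900
Resolvent bound = 1/4.5900 = 0.2179

0.2179


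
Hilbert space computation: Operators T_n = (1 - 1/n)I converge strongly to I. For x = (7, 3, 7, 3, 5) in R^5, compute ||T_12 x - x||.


T_12 x - x = (1 - 1/12)x - x = -x/12
||x|| = sqrt(141) = 11.8743
||T_12 x - x|| = ||x||/12 = 11.8743/12 = 0.9895

0.9895


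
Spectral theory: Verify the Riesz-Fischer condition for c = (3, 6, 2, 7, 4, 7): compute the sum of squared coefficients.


sum |c_n|^2 = 3^2 + 6^2 + 2^2 + 7^2 + 4^2 + 7^2
= 9 + 36 + 4 + 49 + 16 + 49
= 163

163


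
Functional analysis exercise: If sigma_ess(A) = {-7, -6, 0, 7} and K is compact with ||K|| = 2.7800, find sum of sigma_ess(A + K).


By Weyl's theorem, the essential spectrum is invariant under compact perturbations.
sigma_ess(A + K) = sigma_ess(A) = {-7, -6, 0, 7}
Sum = -7 + -6 + 0 + 7 = -6

-6


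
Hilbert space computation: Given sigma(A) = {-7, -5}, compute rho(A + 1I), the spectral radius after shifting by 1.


Spectrum of A + 1I = {-6, -4}
Spectral radius = max |lambda| over the shifted spectrum
= max(6, 4) = 6

6


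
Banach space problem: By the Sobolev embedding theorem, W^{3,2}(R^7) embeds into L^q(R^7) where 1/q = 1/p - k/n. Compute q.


Using the Sobolev embedding formula: 1/q = 1/p - k/n
1/q = 1/2 - 3/7 = 1/14
q = 1/(1/14) = 14

14.0000


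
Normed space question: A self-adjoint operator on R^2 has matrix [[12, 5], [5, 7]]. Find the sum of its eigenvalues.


For a self-adjoint (symmetric) matrix, the eigenvalues are real.
The sum of eigenvalues equals the trace of the matrix.
trace = 12 + 7 = 19

19


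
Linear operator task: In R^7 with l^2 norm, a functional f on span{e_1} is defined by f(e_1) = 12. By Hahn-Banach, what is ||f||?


The norm of f is given by ||f|| = sup_{||x||=1} |f(x)|.
On span{e_1}, ||e_1|| = 1, so ||f|| = |f(e_1)| / ||e_1||
= |12| / 1 = 12.0000

12.0000


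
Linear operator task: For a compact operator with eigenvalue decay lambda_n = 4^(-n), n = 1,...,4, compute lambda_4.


The eigenvalue formula gives lambda_4 = 1/4^4
= 1/256
= 0.0039

0.0039


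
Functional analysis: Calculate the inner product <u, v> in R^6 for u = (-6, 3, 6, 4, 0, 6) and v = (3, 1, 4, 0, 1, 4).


Computing the standard inner product <u, v> = sum u_i * v_i
= -6*3 + 3*1 + 6*4 + 4*0 + 0*1 + 6*4
= -18 + 3 + 24 + 0 + 0 + 24
= 33

33


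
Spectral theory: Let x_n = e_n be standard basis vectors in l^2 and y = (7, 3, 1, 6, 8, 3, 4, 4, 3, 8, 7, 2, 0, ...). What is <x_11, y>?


x_11 = e_11 is the standard basis vector with 1 in position 11.
<x_11, y> = y_11 = 7
As n -> infinity, <x_n, y> -> 0, confirming weak convergence of (x_n) to 0.

7


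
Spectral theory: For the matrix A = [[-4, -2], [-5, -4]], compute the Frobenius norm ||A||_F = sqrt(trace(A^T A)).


||A||_F^2 = sum a_ij^2
= (-4)^2 + (-2)^2 + (-5)^2 + (-4)^2
= 16 + 4 + 25 + 16 = 61
||A||_F = sqrt(61) = 7.8102

7.8102


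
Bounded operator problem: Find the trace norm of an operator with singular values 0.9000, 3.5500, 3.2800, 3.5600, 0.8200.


The nuclear norm is the sum of all singular values.
||T||_1 = 0.9000 + 3.5500 + 3.2800 + 3.5600 + 0.8200
= 12.1100

12.1100


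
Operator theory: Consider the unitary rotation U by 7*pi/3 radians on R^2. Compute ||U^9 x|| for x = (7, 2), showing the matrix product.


U is a rotation by theta = 7*pi/3
U^9 = rotation by 9*theta = 63*pi/3 = 3*pi/3 (mod 2*pi)
cos(3*pi/3) = -1.0000, sin(3*pi/3) = 0.0000
U^9 x = (-1.0000 * 7 - 0.0000 * 2, 0.0000 * 7 + -1.0000 * 2)
= (-7.0000, -2.0000)
||U^9 x|| = sqrt((-7.0000)^2 + (-2.0000)^2) = sqrt(53.0000) = 7.2801

7.2801


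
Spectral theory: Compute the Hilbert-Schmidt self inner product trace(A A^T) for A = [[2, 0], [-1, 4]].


trace(A * A^T) = sum of squares of all entries
= 2^2 + 0^2 + (-1)^2 + 4^2
= 4 + 0 + 1 + 16
= 21

21


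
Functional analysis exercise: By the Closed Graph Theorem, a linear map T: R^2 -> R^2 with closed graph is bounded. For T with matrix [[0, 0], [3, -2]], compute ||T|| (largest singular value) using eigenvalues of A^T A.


A^T A = [[9, -6], [-6, 4]]
trace(A^T A) = 13, det(A^T A) = 0
discriminant = 13^2 - 4*0 = 169
Largest eigenvalue of A^T A = (trace + sqrt(disc))/2 = 13.0000
||T|| = sqrt(13.0000) = 3.6056

3.6056


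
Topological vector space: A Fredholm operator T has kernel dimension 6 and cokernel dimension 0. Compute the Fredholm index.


The Fredholm index is defined as ind(T) = dim(ker T) - dim(coker T)
= 6 - 0
= 6

6


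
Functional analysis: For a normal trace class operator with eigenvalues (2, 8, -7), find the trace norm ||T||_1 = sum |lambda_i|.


For a normal operator, singular values equal |eigenvalues|.
Trace norm = sum |lambda_i| = 2 + 8 + 7
= 17

17


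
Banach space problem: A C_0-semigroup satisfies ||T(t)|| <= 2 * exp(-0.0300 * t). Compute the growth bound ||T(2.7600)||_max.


||T(2.7600)|| <= 2 * exp(-0.0300 * 2.7600)
= 2 * exp(-0.0828)
= 2 * 0.9205
= 1.8411

1.8411


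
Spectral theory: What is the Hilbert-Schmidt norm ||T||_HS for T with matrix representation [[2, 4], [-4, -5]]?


The Hilbert-Schmidt norm is sqrt(sum of squares of all entries).
Sum of squares = 2^2 + 4^2 + (-4)^2 + (-5)^2
= 4 + 16 + 16 + 25 = 61
||T||_HS = sqrt(61) = 7.8102

7.8102


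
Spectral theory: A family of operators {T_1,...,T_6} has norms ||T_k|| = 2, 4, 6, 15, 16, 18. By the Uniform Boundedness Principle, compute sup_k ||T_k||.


By the Uniform Boundedness Principle, the supremum of norms is finite.
sup_k ||T_k|| = max(2, 4, 6, 15, 16, 18) = 18

18


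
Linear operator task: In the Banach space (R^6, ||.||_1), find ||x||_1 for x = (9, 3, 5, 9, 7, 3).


The l^1 norm equals the sum of absolute values of all components.
||x||_1 = 9 + 3 + 5 + 9 + 7 + 3
= 36

36.0000


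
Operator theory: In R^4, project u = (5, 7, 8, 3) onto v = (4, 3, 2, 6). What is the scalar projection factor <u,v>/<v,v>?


Computing <u,v> = 5*4 + 7*3 + 8*2 + 3*6 = 75
Computing <v,v> = 4^2 + 3^2 + 2^2 + 6^2 = 65
Projection coefficient = 75/65 = 1.1538

1.1538


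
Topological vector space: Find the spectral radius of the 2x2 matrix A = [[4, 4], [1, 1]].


For a 2x2 matrix, eigenvalues satisfy lambda^2 - (trace)*lambda + det = 0
trace = 4 + 1 = 5
det = 4*1 - 4*1 = 0
discriminant = 5^2 - 4*(0) = 25
spectral radius = max |eigenvalue| = 5.0000

5.0000


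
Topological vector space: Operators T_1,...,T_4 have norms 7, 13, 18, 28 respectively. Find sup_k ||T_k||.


By the Uniform Boundedness Principle, the supremum of norms is finite.
sup_k ||T_k|| = max(7, 13, 18, 28) = 28

28


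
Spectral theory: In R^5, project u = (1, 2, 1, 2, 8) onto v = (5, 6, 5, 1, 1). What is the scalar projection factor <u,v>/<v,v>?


Computing <u,v> = 1*5 + 2*6 + 1*5 + 2*1 + 8*1 = 32
Computing <v,v> = 5^2 + 6^2 + 5^2 + 1^2 + 1^2 = 88
Projection coefficient = 32/88 = 0.3636

0.3636


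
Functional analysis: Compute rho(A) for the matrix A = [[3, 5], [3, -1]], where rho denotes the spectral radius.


For a 2x2 matrix, eigenvalues satisfy lambda^2 - (trace)*lambda + det = 0
trace = 3 + -1 = 2
det = 3*-1 - 5*3 = -18
discriminant = 2^2 - 4*(-18) = 76
spectral radius = max |eigenvalue| = 5.3589

5.3589


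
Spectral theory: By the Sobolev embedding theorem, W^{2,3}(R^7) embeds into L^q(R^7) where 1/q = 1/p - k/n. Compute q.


Using the Sobolev embedding formula: 1/q = 1/p - k/n
1/q = 1/3 - 2/7 = 1/21
q = 1/(1/21) = 21

21.0000


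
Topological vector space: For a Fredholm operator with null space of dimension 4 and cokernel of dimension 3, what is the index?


The Fredholm index is defined as ind(T) = dim(ker T) - dim(coker T)
= 4 - 3
= 1

1


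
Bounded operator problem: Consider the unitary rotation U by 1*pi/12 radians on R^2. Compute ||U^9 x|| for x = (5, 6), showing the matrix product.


U is a rotation by theta = 1*pi/12
U^9 = rotation by 9*theta = 9*pi/12
cos(9*pi/12) = -0.7071, sin(9*pi/12) = 0.7071
U^9 x = (-0.7071 * 5 - 0.7071 * 6, 0.7071 * 5 + -0.7071 * 6)
= (-7.7782, -0.7071)
||U^9 x|| = sqrt((-7.7782)^2 + (-0.7071)^2) = sqrt(61.0000) = 7.8102

7.8102


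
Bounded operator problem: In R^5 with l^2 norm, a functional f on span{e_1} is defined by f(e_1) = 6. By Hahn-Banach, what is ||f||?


The norm of f is given by ||f|| = sup_{||x||=1} |f(x)|.
On span{e_1}, ||e_1|| = 1, so ||f|| = |f(e_1)| / ||e_1||
= |6| / 1 = 6.0000

6.0000


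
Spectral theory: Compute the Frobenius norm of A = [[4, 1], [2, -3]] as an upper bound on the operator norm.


||A||_F^2 = sum a_ij^2
= 4^2 + 1^2 + 2^2 + (-3)^2
= 16 + 1 + 4 + 9 = 30
||A||_F = sqrt(30) = 5.4772

5.4772


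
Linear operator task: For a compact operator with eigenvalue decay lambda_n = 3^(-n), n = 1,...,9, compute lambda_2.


The eigenvalue formula gives lambda_2 = 1/3^2
= 1/9
= 0.1111

0.1111


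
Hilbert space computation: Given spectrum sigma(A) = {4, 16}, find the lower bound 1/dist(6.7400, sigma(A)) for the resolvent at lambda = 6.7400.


dist(6.7400, {4, 16}) = min(|6.7400 - 4|, |6.7400 - 16|)
= min(2.7400, 9.2600) = 2.7400
Resolvent bound = 1/2.7400 = 0.3650

0.3650


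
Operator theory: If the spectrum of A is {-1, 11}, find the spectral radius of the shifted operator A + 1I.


Spectrum of A + 1I = {0, 12}
Spectral radius = max |lambda| over the shifted spectrum
= max(0, 12) = 12

12


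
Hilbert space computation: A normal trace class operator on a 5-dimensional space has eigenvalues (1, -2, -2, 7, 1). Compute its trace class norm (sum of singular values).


For a normal operator, singular values equal |eigenvalues|.
Trace norm = sum |lambda_i| = 1 + 2 + 2 + 7 + 1
= 13

13


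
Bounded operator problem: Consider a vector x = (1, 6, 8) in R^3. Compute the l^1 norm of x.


The l^1 norm equals the sum of absolute values of all components.
||x||_1 = 1 + 6 + 8
= 15

15.0000


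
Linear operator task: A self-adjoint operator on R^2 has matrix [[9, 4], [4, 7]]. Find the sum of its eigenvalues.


For a self-adjoint (symmetric) matrix, the eigenvalues are real.
The sum of eigenvalues equals the trace of the matrix.
trace = 9 + 7 = 16

16


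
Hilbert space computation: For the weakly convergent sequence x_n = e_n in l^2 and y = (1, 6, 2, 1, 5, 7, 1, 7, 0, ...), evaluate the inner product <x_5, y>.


x_5 = e_5 is the standard basis vector with 1 in position 5.
<x_5, y> = y_5 = 5
As n -> infinity, <x_n, y> -> 0, confirming weak convergence of (x_n) to 0.

5


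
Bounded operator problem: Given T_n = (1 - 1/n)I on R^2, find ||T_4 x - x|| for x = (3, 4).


T_4 x - x = (1 - 1/4)x - x = -x/4
||x|| = sqrt(25) = 5.0000
||T_4 x - x|| = ||x||/4 = 5.0000/4 = 1.2500

1.2500


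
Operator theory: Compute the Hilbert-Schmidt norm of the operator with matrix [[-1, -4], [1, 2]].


The Hilbert-Schmidt norm is sqrt(sum of squares of all entries).
Sum of squares = (-1)^2 + (-4)^2 + 1^2 + 2^2
= 1 + 16 + 1 + 4 = 22
||T||_HS = sqrt(22) = 4.6904

4.6904


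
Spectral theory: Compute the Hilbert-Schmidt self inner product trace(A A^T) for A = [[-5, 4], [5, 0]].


trace(A * A^T) = sum of squares of all entries
= (-5)^2 + 4^2 + 5^2 + 0^2
= 25 + 16 + 25 + 0
= 66

66


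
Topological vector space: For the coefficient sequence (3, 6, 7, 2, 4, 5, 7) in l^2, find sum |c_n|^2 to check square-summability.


sum |c_n|^2 = 3^2 + 6^2 + 7^2 + 2^2 + 4^2 + 5^2 + 7^2
= 9 + 36 + 49 + 4 + 16 + 25 + 49
= 188

188


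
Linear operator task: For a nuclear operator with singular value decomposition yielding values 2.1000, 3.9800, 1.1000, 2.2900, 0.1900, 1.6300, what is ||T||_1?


The nuclear norm is the sum of all singular values.
||T||_1 = 2.1000 + 3.9800 + 1.1000 + 2.2900 + 0.1900 + 1.6300
= 11.2900

11.2900


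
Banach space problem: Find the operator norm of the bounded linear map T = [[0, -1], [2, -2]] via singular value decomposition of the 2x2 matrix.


A^T A = [[4, -4], [-4, 5]]
trace(A^T A) = 9, det(A^T A) = 4
discriminant = 9^2 - 4*4 = 65
Largest eigenvalue of A^T A = (trace + sqrt(disc))/2 = 8.5311
||T|| = sqrt(8.5311) = 2.9208

2.9208


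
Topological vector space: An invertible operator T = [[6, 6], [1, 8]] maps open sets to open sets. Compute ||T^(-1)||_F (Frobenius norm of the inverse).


det(T) = 6*8 - 6*1 = 42
T^(-1) = (1/42) * [[8, -6], [-1, 6]] = [[0.1905, -0.1429], [-0.0238, 0.1429]]
||T^(-1)||_F^2 = 0.1905^2 + (-0.1429)^2 + (-0.0238)^2 + 0.1429^2 = 0.0777
||T^(-1)||_F = sqrt(0.0777) = 0.2787

0.2787


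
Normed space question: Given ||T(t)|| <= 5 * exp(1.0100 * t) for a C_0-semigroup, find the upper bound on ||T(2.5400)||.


||T(2.5400)|| <= 5 * exp(1.0100 * 2.5400)
= 5 * exp(2.5654)
= 5 * 13.0059
= 65.0293

65.0293


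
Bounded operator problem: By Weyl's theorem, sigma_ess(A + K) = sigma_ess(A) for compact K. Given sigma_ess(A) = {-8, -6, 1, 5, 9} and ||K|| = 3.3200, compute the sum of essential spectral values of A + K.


By Weyl's theorem, the essential spectrum is invariant under compact perturbations.
sigma_ess(A + K) = sigma_ess(A) = {-8, -6, 1, 5, 9}
Sum = -8 + -6 + 1 + 5 + 9 = 1

1


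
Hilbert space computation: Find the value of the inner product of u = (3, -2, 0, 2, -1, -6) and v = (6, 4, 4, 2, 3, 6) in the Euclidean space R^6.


Computing the standard inner product <u, v> = sum u_i * v_i
= 3*6 + -2*4 + 0*4 + 2*2 + -1*3 + -6*6
= 18 + -8 + 0 + 4 + -3 + -36
= -25

-25


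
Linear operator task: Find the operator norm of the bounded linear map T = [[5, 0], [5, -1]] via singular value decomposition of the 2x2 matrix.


A^T A = [[50, -5], [-5, 1]]
trace(A^T A) = 51, det(A^T A) = 25
discriminant = 51^2 - 4*25 = 2501
Largest eigenvalue of A^T A = (trace + sqrt(disc))/2 = 50.5050
||T|| = sqrt(50.5050) = 7.1067

7.1067


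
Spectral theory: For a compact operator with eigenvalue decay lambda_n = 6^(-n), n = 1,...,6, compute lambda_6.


The eigenvalue formula gives lambda_6 = 1/6^6
= 1/46656
= 2.1433e-05

2.1433e-05


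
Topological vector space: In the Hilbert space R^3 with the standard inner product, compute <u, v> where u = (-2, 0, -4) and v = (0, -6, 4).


Computing the standard inner product <u, v> = sum u_i * v_i
= -2*0 + 0*-6 + -4*4
= 0 + 0 + -16
= -16

-16


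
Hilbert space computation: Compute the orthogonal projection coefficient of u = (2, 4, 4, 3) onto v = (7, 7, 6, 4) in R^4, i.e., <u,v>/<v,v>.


Computing <u,v> = 2*7 + 4*7 + 4*6 + 3*4 = 78
Computing <v,v> = 7^2 + 7^2 + 6^2 + 4^2 = 150
Projection coefficient = 78/150 = 0.5200

0.5200


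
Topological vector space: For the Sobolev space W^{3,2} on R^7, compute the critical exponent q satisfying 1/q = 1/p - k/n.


Using the Sobolev embedding formula: 1/q = 1/p - k/n
1/q = 1/2 - 3/7 = 1/14
q = 1/(1/14) = 14

14.0000


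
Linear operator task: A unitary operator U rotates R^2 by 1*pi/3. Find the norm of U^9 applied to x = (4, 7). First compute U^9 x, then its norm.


U is a rotation by theta = 1*pi/3
U^9 = rotation by 9*theta = 9*pi/3 = 3*pi/3 (mod 2*pi)
cos(3*pi/3) = -1.0000, sin(3*pi/3) = 0.0000
U^9 x = (-1.0000 * 4 - 0.0000 * 7, 0.0000 * 4 + -1.0000 * 7)
= (-4.0000, -7.0000)
||U^9 x|| = sqrt((-4.0000)^2 + (-7.0000)^2) = sqrt(65.0000) = 8.0623

8.0623


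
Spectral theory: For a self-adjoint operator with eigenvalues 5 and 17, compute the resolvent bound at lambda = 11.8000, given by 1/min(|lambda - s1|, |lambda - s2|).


dist(11.8000, {5, 17}) = min(|11.8000 - 5|, |11.8000 - 17|)
= min(6.8000, 5.2000) = 5.2000
Resolvent bound = 1/5.2000 = 0.1923

0.1923


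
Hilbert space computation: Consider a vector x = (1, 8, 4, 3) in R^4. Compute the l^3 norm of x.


The l^3 norm = (sum |x_i|^3)^(1/3)
Sum of 3th powers = 1 + 512 + 64 + 27 = 604
||x||_3 = (604)^(1/3) = 8.4530

8.4530


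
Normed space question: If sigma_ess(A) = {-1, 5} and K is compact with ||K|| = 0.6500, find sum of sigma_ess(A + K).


By Weyl's theorem, the essential spectrum is invariant under compact perturbations.
sigma_ess(A + K) = sigma_ess(A) = {-1, 5}
Sum = -1 + 5 = 4

4


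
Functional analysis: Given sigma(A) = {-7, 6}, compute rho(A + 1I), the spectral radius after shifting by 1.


Spectrum of A + 1I = {-6, 7}
Spectral radius = max |lambda| over the shifted spectrum
= max(6, 7) = 7

7


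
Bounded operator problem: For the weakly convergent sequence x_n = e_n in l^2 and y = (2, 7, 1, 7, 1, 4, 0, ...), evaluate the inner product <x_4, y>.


x_4 = e_4 is the standard basis vector with 1 in position 4.
<x_4, y> = y_4 = 7
As n -> infinity, <x_n, y> -> 0, confirming weak convergence of (x_n) to 0.

7


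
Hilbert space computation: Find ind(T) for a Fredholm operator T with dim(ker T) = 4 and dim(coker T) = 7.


The Fredholm index is defined as ind(T) = dim(ker T) - dim(coker T)
= 4 - 7
= -3

-3


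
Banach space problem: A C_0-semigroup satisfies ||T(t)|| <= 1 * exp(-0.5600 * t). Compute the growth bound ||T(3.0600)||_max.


||T(3.0600)|| <= 1 * exp(-0.5600 * 3.0600)
= 1 * exp(-1.7136)
= 1 * 0.1802
= 0.1802

0.1802


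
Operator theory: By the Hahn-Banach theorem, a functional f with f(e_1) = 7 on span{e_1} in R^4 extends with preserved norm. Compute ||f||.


The norm of f is given by ||f|| = sup_{||x||=1} |f(x)|.
On span{e_1}, ||e_1|| = 1, so ||f|| = |f(e_1)| / ||e_1||
= |7| / 1 = 7.0000

7.0000


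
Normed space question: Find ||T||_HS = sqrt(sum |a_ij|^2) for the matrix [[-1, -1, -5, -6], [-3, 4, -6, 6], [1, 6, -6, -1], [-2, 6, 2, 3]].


The Hilbert-Schmidt norm is sqrt(sum of squares of all entries).
Sum of squares = (-1)^2 + (-1)^2 + (-5)^2 + (-6)^2 + (-3)^2 + 4^2 + (-6)^2 + 6^2 + 1^2 + 6^2 + (-6)^2 + (-1)^2 + (-2)^2 + 6^2 + 2^2 + 3^2
= 1 + 1 + 25 + 36 + 9 + 16 + 36 + 36 + 1 + 36 + 36 + 1 + 4 + 36 + 4 + 9 = 287
||T||_HS = sqrt(287) = 16.9411

16.9411


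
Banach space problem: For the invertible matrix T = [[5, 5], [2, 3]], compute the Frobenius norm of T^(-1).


det(T) = 5*3 - 5*2 = 5
T^(-1) = (1/5) * [[3, -5], [-2, 5]] = [[0.6000, -1.0000], [-0.4000, 1.0000]]
||T^(-1)||_F^2 = 0.6000^2 + (-1.0000)^2 + (-0.4000)^2 + 1.0000^2 = 2.5200
||T^(-1)||_F = sqrt(2.5200) = 1.5875

1.5875


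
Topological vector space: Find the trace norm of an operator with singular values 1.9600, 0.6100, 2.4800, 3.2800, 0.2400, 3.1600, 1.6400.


The nuclear norm is the sum of all singular values.
||T||_1 = 1.9600 + 0.6100 + 2.4800 + 3.2800 + 0.2400 + 3.1600 + 1.6400
= 13.3700

13.3700


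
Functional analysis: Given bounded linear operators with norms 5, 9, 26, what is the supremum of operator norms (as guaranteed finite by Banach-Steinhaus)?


By the Uniform Boundedness Principle, the supremum of norms is finite.
sup_k ||T_k|| = max(5, 9, 26) = 26

26


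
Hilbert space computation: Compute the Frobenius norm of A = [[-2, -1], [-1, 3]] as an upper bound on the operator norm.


||A||_F^2 = sum a_ij^2
= (-2)^2 + (-1)^2 + (-1)^2 + 3^2
= 4 + 1 + 1 + 9 = 15
||A||_F = sqrt(15) = 3.8730

3.8730


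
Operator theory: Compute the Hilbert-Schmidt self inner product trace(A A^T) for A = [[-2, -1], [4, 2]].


trace(A * A^T) = sum of squares of all entries
= (-2)^2 + (-1)^2 + 4^2 + 2^2
= 4 + 1 + 16 + 4
= 25

25


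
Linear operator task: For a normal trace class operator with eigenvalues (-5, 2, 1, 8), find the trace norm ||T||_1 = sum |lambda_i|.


For a normal operator, singular values equal |eigenvalues|.
Trace norm = sum |lambda_i| = 5 + 2 + 1 + 8
= 16

16


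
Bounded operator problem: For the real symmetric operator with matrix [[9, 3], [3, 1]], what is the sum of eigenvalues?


For a self-adjoint (symmetric) matrix, the eigenvalues are real.
The sum of eigenvalues equals the trace of the matrix.
trace = 9 + 1 = 10

10


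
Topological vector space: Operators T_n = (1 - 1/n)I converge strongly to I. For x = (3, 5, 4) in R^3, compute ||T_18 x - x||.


T_18 x - x = (1 - 1/18)x - x = -x/18
||x|| = sqrt(50) = 7.0711
||T_18 x - x|| = ||x||/18 = 7.0711/18 = 0.3928

0.3928


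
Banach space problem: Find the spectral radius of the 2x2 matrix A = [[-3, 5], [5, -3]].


For a 2x2 matrix, eigenvalues satisfy lambda^2 - (trace)*lambda + det = 0
trace = -3 + -3 = -6
det = -3*-3 - 5*5 = -16
discriminant = (-6)^2 - 4*(-16) = 100
spectral radius = max |eigenvalue| = 8.0000

8.0000


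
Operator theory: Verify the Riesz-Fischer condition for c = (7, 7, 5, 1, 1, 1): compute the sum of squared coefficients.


sum |c_n|^2 = 7^2 + 7^2 + 5^2 + 1^2 + 1^2 + 1^2
= 49 + 49 + 25 + 1 + 1 + 1
= 126

126


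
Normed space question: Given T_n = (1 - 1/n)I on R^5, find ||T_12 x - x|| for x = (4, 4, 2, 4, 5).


T_12 x - x = (1 - 1/12)x - x = -x/12
||x|| = sqrt(77) = 8.7750
||T_12 x - x|| = ||x||/12 = 8.7750/12 = 0.7312

0.7312


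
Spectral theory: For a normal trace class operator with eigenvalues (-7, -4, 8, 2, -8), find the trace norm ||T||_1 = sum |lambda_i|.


For a normal operator, singular values equal |eigenvalues|.
Trace norm = sum |lambda_i| = 7 + 4 + 8 + 2 + 8
= 29

29


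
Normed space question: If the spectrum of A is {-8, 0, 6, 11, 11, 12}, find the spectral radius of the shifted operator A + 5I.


Spectrum of A + 5I = {-3, 5, 11, 16, 16, 17}
Spectral radius = max |lambda| over the shifted spectrum
= max(3, 5, 11, 16, 16, 17) = 17

17


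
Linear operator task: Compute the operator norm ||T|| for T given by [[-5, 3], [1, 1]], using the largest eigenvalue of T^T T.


A^T A = [[26, -14], [-14, 10]]
trace(A^T A) = 36, det(A^T A) = 64
discriminant = 36^2 - 4*64 = 1040
Largest eigenvalue of A^T A = (trace + sqrt(disc))/2 = 34.1245
||T|| = sqrt(34.1245) = 5.8416

5.8416


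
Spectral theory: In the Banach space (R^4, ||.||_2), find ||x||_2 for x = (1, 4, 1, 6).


The l^2 norm = (sum |x_i|^2)^(1/2)
Sum of 2th powers = 1 + 16 + 1 + 36 = 54
||x||_2 = (54)^(1/2) = 7.3485

7.3485


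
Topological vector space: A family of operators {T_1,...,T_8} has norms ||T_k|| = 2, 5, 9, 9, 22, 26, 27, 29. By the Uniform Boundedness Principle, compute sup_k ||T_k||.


By the Uniform Boundedness Principle, the supremum of norms is finite.
sup_k ||T_k|| = max(2, 5, 9, 9, 22, 26, 27, 29) = 29

29


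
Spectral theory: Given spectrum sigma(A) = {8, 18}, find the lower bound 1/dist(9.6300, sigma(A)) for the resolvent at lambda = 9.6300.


dist(9.6300, {8, 18}) = min(|9.6300 - 8|, |9.6300 - 18|)
= min(1.6300, 8.3700) = 1.6300
Resolvent bound = 1/1.6300 = 0.6135

0.6135


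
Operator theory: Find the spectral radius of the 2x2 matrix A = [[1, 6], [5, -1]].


For a 2x2 matrix, eigenvalues satisfy lambda^2 - (trace)*lambda + det = 0
trace = 1 + -1 = 0
det = 1*-1 - 6*5 = -31
discriminant = 0^2 - 4*(-31) = 124
spectral radius = max |eigenvalue| = 5.5678

5.5678


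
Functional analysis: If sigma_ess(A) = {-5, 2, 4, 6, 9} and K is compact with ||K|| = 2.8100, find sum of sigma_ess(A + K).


By Weyl's theorem, the essential spectrum is invariant under compact perturbations.
sigma_ess(A + K) = sigma_ess(A) = {-5, 2, 4, 6, 9}
Sum = -5 + 2 + 4 + 6 + 9 = 16

16


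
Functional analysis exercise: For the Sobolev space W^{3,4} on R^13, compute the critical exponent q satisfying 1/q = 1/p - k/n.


Using the Sobolev embedding formula: 1/q = 1/p - k/n
1/q = 1/4 - 3/13 = 1/52
q = 1/(1/52) = 52

52.0000


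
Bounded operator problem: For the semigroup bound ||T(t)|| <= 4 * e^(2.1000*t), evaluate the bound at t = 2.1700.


||T(2.1700)|| <= 4 * exp(2.1000 * 2.1700)
= 4 * exp(4.5570)
= 4 * 95.2972
= 381.1886

381.1886


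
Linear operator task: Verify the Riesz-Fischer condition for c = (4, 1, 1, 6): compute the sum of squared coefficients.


sum |c_n|^2 = 4^2 + 1^2 + 1^2 + 6^2
= 16 + 1 + 1 + 36
= 54

54


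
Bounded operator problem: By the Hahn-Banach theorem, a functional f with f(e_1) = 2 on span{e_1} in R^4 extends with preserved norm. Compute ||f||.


The norm of f is given by ||f|| = sup_{||x||=1} |f(x)|.
On span{e_1}, ||e_1|| = 1, so ||f|| = |f(e_1)| / ||e_1||
= |2| / 1 = 2.0000

2.0000


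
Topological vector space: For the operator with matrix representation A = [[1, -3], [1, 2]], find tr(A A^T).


trace(A * A^T) = sum of squares of all entries
= 1^2 + (-3)^2 + 1^2 + 2^2
= 1 + 9 + 1 + 4
= 15

15


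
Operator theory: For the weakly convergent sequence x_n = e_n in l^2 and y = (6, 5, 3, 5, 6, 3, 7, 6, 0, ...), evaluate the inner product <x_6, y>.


x_6 = e_6 is the standard basis vector with 1 in position 6.
<x_6, y> = y_6 = 3
As n -> infinity, <x_n, y> -> 0, confirming weak convergence of (x_n) to 0.

3


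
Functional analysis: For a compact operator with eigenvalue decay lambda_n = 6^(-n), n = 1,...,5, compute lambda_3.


The eigenvalue formula gives lambda_3 = 1/6^3
= 1/216
= 0.0046

0.0046


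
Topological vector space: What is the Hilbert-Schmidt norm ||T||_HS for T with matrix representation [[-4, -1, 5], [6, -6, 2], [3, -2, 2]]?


The Hilbert-Schmidt norm is sqrt(sum of squares of all entries).
Sum of squares = (-4)^2 + (-1)^2 + 5^2 + 6^2 + (-6)^2 + 2^2 + 3^2 + (-2)^2 + 2^2
= 16 + 1 + 25 + 36 + 36 + 4 + 9 + 4 + 4 = 135
||T||_HS = sqrt(135) = 11.6190

11.6190


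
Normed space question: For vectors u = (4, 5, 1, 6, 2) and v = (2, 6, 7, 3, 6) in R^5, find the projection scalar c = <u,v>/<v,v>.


Computing <u,v> = 4*2 + 5*6 + 1*7 + 6*3 + 2*6 = 75
Computing <v,v> = 2^2 + 6^2 + 7^2 + 3^2 + 6^2 = 134
Projection coefficient = 75/134 = 0.5597

0.5597


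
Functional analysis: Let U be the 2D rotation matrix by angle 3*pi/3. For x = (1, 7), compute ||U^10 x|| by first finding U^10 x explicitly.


U is a rotation by theta = 3*pi/3
U^10 = rotation by 10*theta = 30*pi/3 = 0*pi/3 (mod 2*pi)
cos(0*pi/3) = 1.0000, sin(0*pi/3) = 0.0000
U^10 x = (1.0000 * 1 - 0.0000 * 7, 0.0000 * 1 + 1.0000 * 7)
= (1.0000, 7.0000)
||U^10 x|| = sqrt(1.0000^2 + 7.0000^2) = sqrt(50.0000) = 7.0711

7.0711


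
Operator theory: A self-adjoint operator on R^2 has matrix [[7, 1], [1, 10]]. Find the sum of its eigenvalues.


For a self-adjoint (symmetric) matrix, the eigenvalues are real.
The sum of eigenvalues equals the trace of the matrix.
trace = 7 + 10 = 17

17


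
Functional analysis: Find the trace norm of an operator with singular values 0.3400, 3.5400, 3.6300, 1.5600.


The nuclear norm is the sum of all singular values.
||T||_1 = 0.3400 + 3.5400 + 3.6300 + 1.5600
= 9.0700

9.0700


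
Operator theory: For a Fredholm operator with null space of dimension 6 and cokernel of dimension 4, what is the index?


The Fredholm index is defined as ind(T) = dim(ker T) - dim(coker T)
= 6 - 4
= 2

2


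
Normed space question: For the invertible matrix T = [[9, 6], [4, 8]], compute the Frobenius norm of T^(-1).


det(T) = 9*8 - 6*4 = 48
T^(-1) = (1/48) * [[8, -6], [-4, 9]] = [[0.1667, -0.1250], [-0.0833, 0.1875]]
||T^(-1)||_F^2 = 0.1667^2 + (-0.1250)^2 + (-0.0833)^2 + 0.1875^2 = 0.0855
||T^(-1)||_F = sqrt(0.0855) = 0.2924

0.2924


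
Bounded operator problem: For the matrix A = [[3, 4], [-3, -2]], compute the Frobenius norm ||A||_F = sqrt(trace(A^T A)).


||A||_F^2 = sum a_ij^2
= 3^2 + 4^2 + (-3)^2 + (-2)^2
= 9 + 16 + 9 + 4 = 38
||A||_F = sqrt(38) = 6.1644

6.1644


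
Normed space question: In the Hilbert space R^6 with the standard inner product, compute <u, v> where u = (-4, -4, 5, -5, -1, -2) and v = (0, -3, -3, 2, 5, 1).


Computing the standard inner product <u, v> = sum u_i * v_i
= -4*0 + -4*-3 + 5*-3 + -5*2 + -1*5 + -2*1
= 0 + 12 + -15 + -10 + -5 + -2
= -20

-20


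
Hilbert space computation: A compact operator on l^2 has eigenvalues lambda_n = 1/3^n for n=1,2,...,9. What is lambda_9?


The eigenvalue formula gives lambda_9 = 1/3^9
= 1/19683
= 5.0805e-05

5.0805e-05


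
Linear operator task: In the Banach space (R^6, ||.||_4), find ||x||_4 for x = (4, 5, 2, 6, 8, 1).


The l^4 norm = (sum |x_i|^4)^(1/4)
Sum of 4th powers = 256 + 625 + 16 + 1296 + 4096 + 1 = 6290
||x||_4 = (6290)^(1/4) = 8.9056

8.9056


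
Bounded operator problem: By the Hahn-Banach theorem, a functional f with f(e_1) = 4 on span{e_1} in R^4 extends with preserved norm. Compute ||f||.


The norm of f is given by ||f|| = sup_{||x||=1} |f(x)|.
On span{e_1}, ||e_1|| = 1, so ||f|| = |f(e_1)| / ||e_1||
= |4| / 1 = 4.0000

4.0000


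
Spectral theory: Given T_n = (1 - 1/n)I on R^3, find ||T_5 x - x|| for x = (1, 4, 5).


T_5 x - x = (1 - 1/5)x - x = -x/5
||x|| = sqrt(42) = 6.4807
||T_5 x - x|| = ||x||/5 = 6.4807/5 = 1.2961

1.2961


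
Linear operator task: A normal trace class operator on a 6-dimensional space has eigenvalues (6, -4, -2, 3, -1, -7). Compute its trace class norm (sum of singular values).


For a normal operator, singular values equal |eigenvalues|.
Trace norm = sum |lambda_i| = 6 + 4 + 2 + 3 + 1 + 7
= 23

23


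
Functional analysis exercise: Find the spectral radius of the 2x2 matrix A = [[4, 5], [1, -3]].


For a 2x2 matrix, eigenvalues satisfy lambda^2 - (trace)*lambda + det = 0
trace = 4 + -3 = 1
det = 4*-3 - 5*1 = -17
discriminant = 1^2 - 4*(-17) = 69
spectral radius = max |eigenvalue| = 4.6533

4.6533


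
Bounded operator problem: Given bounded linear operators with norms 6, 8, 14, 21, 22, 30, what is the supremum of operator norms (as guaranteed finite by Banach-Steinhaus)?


By the Uniform Boundedness Principle, the supremum of norms is finite.
sup_k ||T_k|| = max(6, 8, 14, 21, 22, 30) = 30

30


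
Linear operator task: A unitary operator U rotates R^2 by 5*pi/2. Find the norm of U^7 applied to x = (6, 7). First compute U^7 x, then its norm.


U is a rotation by theta = 5*pi/2
U^7 = rotation by 7*theta = 35*pi/2 = 3*pi/2 (mod 2*pi)
cos(3*pi/2) = 0.0000, sin(3*pi/2) = -1.0000
U^7 x = (0.0000 * 6 - -1.0000 * 7, -1.0000 * 6 + 0.0000 * 7)
= (7.0000, -6.0000)
||U^7 x|| = sqrt(7.0000^2 + (-6.0000)^2) = sqrt(85.0000) = 9.2195

9.2195


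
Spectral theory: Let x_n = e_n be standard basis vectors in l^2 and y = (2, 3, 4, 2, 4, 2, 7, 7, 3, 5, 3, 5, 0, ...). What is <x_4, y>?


x_4 = e_4 is the standard basis vector with 1 in position 4.
<x_4, y> = y_4 = 2
As n -> infinity, <x_n, y> -> 0, confirming weak convergence of (x_n) to 0.

2


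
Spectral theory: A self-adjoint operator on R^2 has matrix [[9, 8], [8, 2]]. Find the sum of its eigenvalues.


For a self-adjoint (symmetric) matrix, the eigenvalues are real.
The sum of eigenvalues equals the trace of the matrix.
trace = 9 + 2 = 11

11


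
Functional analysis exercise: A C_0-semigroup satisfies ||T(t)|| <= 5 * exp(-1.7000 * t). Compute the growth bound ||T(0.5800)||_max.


||T(0.5800)|| <= 5 * exp(-1.7000 * 0.5800)
= 5 * exp(-0.9860)
= 5 * 0.3731
= 1.8653

1.8653


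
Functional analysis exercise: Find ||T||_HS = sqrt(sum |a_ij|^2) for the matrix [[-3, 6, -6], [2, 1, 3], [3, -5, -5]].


The Hilbert-Schmidt norm is sqrt(sum of squares of all entries).
Sum of squares = (-3)^2 + 6^2 + (-6)^2 + 2^2 + 1^2 + 3^2 + 3^2 + (-5)^2 + (-5)^2
= 9 + 36 + 36 + 4 + 1 + 9 + 9 + 25 + 25 = 154
||T||_HS = sqrt(154) = 12.4097

12.4097


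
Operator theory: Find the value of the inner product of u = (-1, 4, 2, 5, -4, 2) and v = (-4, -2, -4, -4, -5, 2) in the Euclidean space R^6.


Computing the standard inner product <u, v> = sum u_i * v_i
= -1*-4 + 4*-2 + 2*-4 + 5*-4 + -4*-5 + 2*2
= 4 + -8 + -8 + -20 + 20 + 4
= -8

-8


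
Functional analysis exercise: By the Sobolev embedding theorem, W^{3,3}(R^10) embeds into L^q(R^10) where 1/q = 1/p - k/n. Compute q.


Using the Sobolev embedding formula: 1/q = 1/p - k/n
1/q = 1/3 - 3/10 = 1/30
q = 1/(1/30) = 30

30.0000


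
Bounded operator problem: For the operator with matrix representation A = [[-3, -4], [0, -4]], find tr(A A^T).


trace(A * A^T) = sum of squares of all entries
= (-3)^2 + (-4)^2 + 0^2 + (-4)^2
= 9 + 16 + 0 + 16
= 41

41


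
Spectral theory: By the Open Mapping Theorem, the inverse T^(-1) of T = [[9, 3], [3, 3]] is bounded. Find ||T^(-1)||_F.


det(T) = 9*3 - 3*3 = 18
T^(-1) = (1/18) * [[3, -3], [-3, 9]] = [[0.1667, -0.1667], [-0.1667, 0.5000]]
||T^(-1)||_F^2 = 0.1667^2 + (-0.1667)^2 + (-0.1667)^2 + 0.5000^2 = 0.3333
||T^(-1)||_F = sqrt(0.3333) = 0.5774

0.5774


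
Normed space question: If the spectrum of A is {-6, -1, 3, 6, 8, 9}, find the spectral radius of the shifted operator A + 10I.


Spectrum of A + 10I = {4, 9, 13, 16, 18, 19}
Spectral radius = max |lambda| over the shifted spectrum
= max(4, 9, 13, 16, 18, 19) = 19

19


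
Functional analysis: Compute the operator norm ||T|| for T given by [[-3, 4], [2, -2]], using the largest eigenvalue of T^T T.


A^T A = [[13, -16], [-16, 20]]
trace(A^T A) = 33, det(A^T A) = 4
discriminant = 33^2 - 4*4 = 1073
Largest eigenvalue of A^T A = (trace + sqrt(disc))/2 = 32.8783
||T|| = sqrt(32.8783) = 5.7340

5.7340
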